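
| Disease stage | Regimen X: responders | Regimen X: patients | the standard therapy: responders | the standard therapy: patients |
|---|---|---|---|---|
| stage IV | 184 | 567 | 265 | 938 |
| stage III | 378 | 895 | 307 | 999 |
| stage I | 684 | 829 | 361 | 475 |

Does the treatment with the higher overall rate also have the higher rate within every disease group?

Yes

Stage IV: Regimen X 184/567 = 32.5%, the standard therapy 265/938 = 28.3% → Regimen X
Stage III: Regimen X 378/895 = 42.2%, the standard therapy 307/999 = 30.7% → Regimen X
Stage I: Regimen X 684/829 = 82.5%, the standard therapy 361/475 = 76.0% → Regimen X
Overall: Regimen X 1246/2291 = 54.4%, the standard therapy 933/2412 = 38.7% → Regimen X
Regimen X wins overall and in every disease group — no reversal.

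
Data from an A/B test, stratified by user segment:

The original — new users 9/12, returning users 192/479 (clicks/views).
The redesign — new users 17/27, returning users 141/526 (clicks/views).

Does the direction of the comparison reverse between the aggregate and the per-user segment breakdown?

No

New users: the original 9/12 = 75.0%, the redesign 17/27 = 63.0% → the original
Returning users: the original 192/479 = 40.1%, the redesign 141/526 = 26.8% → the original
Overall: the original 201/491 = 40.9%, the redesign 158/553 = 28.6% → the original
The original wins overall and in every user group — no reversal.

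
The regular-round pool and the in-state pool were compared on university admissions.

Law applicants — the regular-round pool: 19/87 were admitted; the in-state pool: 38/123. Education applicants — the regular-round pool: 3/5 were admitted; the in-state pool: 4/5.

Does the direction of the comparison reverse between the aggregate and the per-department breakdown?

Law: the regular-round pool 19/87 = 21.8%, the in-state pool 38/123 = 30.9% → the in-state pool
Education: the regular-round pool 3/5 = 60.0%, the in-state pool 4/5 = 80.0% → the in-state pool
Overall: the regular-round pool 22/92 = 23.9%, the in-state pool 42/128 = 32.8% → the in-state pool
The in-state pool wins overall and in every department group — no reversal.

No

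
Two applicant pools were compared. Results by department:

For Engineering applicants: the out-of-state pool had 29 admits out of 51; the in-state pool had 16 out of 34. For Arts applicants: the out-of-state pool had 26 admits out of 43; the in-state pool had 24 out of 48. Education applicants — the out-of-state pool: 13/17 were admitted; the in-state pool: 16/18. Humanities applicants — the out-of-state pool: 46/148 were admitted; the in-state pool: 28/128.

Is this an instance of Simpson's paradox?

Engineering: the out-of-state pool 29/51 = 56.9%, the in-state pool 16/34 = 47.1% → the out-of-state pool
Arts: the out-of-state pool 26/43 = 60.5%, the in-state pool 24/48 = 50.0% → the out-of-state pool
Education: the out-of-state pool 13/17 = 76.5%, the in-state pool 16/18 = 88.9% → the in-state pool
Humanities: the out-of-state pool 46/148 = 31.1%, the in-state pool 28/128 = 21.9% → the out-of-state pool
Overall: the out-of-state pool 114/259 = 44.0%, the in-state pool 84/228 = 36.8% → the out-of-state pool
Neither sweeps: the out-of-state pool wins 3 of 4 groups, the in-state pool wins 1. The out-of-state pool wins overall but not every group — no Simpson reversal.

No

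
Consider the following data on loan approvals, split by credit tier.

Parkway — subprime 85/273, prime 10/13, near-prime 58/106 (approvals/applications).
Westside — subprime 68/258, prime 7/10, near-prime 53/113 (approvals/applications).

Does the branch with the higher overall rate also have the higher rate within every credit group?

Yes

Subprime: Parkway 85/273 = 31.1%, Westside 68/258 = 26.4% → Parkway
Prime: Parkway 10/13 = 76.9%, Westside 7/10 = 70.0% → Parkway
Near-prime: Parkway 58/106 = 54.7%, Westside 53/113 = 46.9% → Parkway
Overall: Parkway 153/392 = 39.0%, Westside 128/381 = 33.6% → Parkway
Parkway wins overall and in every credit group — no reversal.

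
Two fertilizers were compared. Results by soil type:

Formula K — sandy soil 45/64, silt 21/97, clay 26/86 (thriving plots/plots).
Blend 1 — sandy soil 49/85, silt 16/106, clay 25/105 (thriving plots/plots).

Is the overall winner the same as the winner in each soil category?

Sandy soil: Formula K 45/64 = 70.3%, Blend 1 49/85 = 57.6% → Formula K
Silt: Formula K 21/97 = 21.6%, Blend 1 16/106 = 15.1% → Formula K
Clay: Formula K 26/86 = 30.2%, Blend 1 25/105 = 23.8% → Formula K
Overall: Formula K 92/247 = 37.2%, Blend 1 90/296 = 30.4% → Formula K
Formula K wins overall and in every soil group — no reversal.

Yes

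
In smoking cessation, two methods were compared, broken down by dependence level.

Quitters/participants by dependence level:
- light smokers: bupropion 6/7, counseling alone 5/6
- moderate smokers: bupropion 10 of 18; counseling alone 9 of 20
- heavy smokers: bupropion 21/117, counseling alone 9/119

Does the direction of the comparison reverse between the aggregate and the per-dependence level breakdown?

No

Light smokers: bupropion 6/7 = 85.7%, counseling alone 5/6 = 83.3% → bupropion
Moderate smokers: bupropion 10/18 = 55.6%, counseling alone 9/20 = 45.0% → bupropion
Heavy smokers: bupropion 21/117 = 17.9%, counseling alone 9/119 = 7.6% → bupropion
Overall: bupropion 37/142 = 26.1%, counseling alone 23/145 = 15.9% → bupropion
Bupropion wins overall and in every dependence group — no reversal.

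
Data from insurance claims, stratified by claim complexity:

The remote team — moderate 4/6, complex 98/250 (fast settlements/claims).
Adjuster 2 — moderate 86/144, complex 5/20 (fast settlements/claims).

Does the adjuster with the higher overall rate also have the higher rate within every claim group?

No

Moderate: the remote team 4/6 = 66.7%, Adjuster 2 86/144 = 59.7% → the remote team
Complex: the remote team 98/250 = 39.2%, Adjuster 2 5/20 = 25.0% → the remote team
Overall: the remote team 102/256 = 39.8%, Adjuster 2 91/164 = 55.5% → Adjuster 2
The remote team wins each claim group but Adjuster 2 wins overall — the comparison reverses. The remote team's claims skew toward complex, which has a lower base rate.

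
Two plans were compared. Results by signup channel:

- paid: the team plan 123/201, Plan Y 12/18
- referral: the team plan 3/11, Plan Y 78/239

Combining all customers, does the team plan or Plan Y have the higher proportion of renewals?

the team plan

Paid: the team plan 123/201 = 61.2%, Plan Y 12/18 = 66.7% → Plan Y
Referral: the team plan 3/11 = 27.3%, Plan Y 78/239 = 32.6% → Plan Y
Overall: the team plan 126/212 = 59.4%, Plan Y 90/257 = 35.0% → the team plan
(Plan Y wins every signup group but the team plan wins overall — Plan Y's customers skew toward the low-rate referral group.)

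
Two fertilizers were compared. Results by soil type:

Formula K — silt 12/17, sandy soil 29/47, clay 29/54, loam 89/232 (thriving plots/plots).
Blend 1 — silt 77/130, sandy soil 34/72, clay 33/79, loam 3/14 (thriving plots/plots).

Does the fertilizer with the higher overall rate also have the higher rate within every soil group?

Silt: Formula K 12/17 = 70.6%, Blend 1 77/130 = 59.2% → Formula K
Sandy soil: Formula K 29/47 = 61.7%, Blend 1 34/72 = 47.2% → Formula K
Clay: Formula K 29/54 = 53.7%, Blend 1 33/79 = 41.8% → Formula K
Loam: Formula K 89/232 = 38.4%, Blend 1 3/14 = 21.4% → Formula K
Overall: Formula K 159/350 = 45.4%, Blend 1 147/295 = 49.8% → Blend 1
Formula K wins each soil group but Blend 1 wins overall — the comparison reverses. Formula K's plots skew toward loam, which has a lower base rate.

No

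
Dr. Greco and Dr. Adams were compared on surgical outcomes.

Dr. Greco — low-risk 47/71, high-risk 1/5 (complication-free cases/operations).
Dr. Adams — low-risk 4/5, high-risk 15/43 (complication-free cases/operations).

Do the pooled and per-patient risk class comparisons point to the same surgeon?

No

Low-risk: Dr. Greco 47/71 = 66.2%, Dr. Adams 4/5 = 80.0% → Dr. Adams
High-risk: Dr. Greco 1/5 = 20.0%, Dr. Adams 15/43 = 34.9% → Dr. Adams
Overall: Dr. Greco 48/76 = 63.2%, Dr. Adams 19/48 = 39.6% → Dr. Greco
Dr. Adams wins each patient risk group but Dr. Greco wins overall — the comparison reverses. Dr. Adams's operations skew toward high-risk, which has a lower base rate.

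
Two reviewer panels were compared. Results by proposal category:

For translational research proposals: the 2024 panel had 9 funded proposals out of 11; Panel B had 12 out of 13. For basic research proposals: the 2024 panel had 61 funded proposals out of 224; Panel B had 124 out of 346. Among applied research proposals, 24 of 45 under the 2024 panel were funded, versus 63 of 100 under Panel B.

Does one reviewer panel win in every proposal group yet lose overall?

No

Translational research: the 2024 panel 9/11 = 81.8%, Panel B 12/13 = 92.3% → Panel B
Basic research: the 2024 panel 61/224 = 27.2%, Panel B 124/346 = 35.8% → Panel B
Applied research: the 2024 panel 24/45 = 53.3%, Panel B 63/100 = 63.0% → Panel B
Overall: the 2024 panel 94/280 = 33.6%, Panel B 199/459 = 43.4% → Panel B
Panel B wins overall and in every proposal group — no reversal.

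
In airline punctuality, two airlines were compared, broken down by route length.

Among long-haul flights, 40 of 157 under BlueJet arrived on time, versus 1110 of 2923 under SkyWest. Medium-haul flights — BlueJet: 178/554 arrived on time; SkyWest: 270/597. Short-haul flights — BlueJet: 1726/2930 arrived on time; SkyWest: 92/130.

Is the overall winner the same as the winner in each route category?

Long-haul: BlueJet 40/157 = 25.5%, SkyWest 1110/2923 = 38.0% → SkyWest
Medium-haul: BlueJet 178/554 = 32.1%, SkyWest 270/597 = 45.2% → SkyWest
Short-haul: BlueJet 1726/2930 = 58.9%, SkyWest 92/130 = 70.8% → SkyWest
Overall: BlueJet 1944/3641 = 53.4%, SkyWest 1472/3650 = 40.3% → BlueJet
SkyWest wins each route group but BlueJet wins overall — the comparison reverses. SkyWest's flights skew toward long-haul, which has a lower base rate.

No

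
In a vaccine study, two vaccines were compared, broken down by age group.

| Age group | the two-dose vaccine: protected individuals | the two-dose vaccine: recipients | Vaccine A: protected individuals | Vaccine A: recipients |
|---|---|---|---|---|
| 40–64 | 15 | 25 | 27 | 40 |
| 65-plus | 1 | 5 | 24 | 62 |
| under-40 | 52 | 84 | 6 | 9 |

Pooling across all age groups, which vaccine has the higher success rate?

the two-dose vaccine

40–64: the two-dose vaccine 15/25 = 60.0%, Vaccine A 27/40 = 67.5% → Vaccine A
65-plus: the two-dose vaccine 1/5 = 20.0%, Vaccine A 24/62 = 38.7% → Vaccine A
Under-40: the two-dose vaccine 52/84 = 61.9%, Vaccine A 6/9 = 66.7% → Vaccine A
Overall: the two-dose vaccine 68/114 = 59.6%, Vaccine A 57/111 = 51.4% → the two-dose vaccine
(Vaccine A wins every age group but the two-dose vaccine wins overall — Vaccine A's recipients skew toward the low-rate 65-plus group.)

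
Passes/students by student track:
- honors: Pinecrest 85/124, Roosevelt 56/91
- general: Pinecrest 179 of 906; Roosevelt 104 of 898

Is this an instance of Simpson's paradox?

Honors: Pinecrest 85/124 = 68.5%, Roosevelt 56/91 = 61.5% → Pinecrest
General: Pinecrest 179/906 = 19.8%, Roosevelt 104/898 = 11.6% → Pinecrest
Overall: Pinecrest 264/1030 = 25.6%, Roosevelt 160/989 = 16.2% → Pinecrest
Pinecrest wins overall and in every student group — no reversal.

No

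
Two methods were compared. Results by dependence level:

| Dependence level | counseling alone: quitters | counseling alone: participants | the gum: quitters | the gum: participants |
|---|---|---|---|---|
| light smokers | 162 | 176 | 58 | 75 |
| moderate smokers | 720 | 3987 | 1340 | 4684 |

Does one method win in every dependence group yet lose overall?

No

Light smokers: counseling alone 162/176 = 92.0%, the gum 58/75 = 77.3% → counseling alone
Moderate smokers: counseling alone 720/3987 = 18.1%, the gum 1340/4684 = 28.6% → the gum
Overall: counseling alone 882/4163 = 21.2%, the gum 1398/4759 = 29.4% → the gum
Neither sweeps: counseling alone wins 1 of 2 groups, the gum wins 1. The gum wins overall but not every group — no Simpson reversal.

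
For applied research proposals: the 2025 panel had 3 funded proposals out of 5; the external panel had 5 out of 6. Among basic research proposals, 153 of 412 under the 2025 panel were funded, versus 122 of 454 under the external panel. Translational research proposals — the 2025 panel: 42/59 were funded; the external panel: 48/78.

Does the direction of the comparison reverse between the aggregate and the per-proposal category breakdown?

Applied research: the 2025 panel 3/5 = 60.0%, the external panel 5/6 = 83.3% → the external panel
Basic research: the 2025 panel 153/412 = 37.1%, the external panel 122/454 = 26.9% → the 2025 panel
Translational research: the 2025 panel 42/59 = 71.2%, the external panel 48/78 = 61.5% → the 2025 panel
Overall: the 2025 panel 198/476 = 41.6%, the external panel 175/538 = 32.5% → the 2025 panel
Neither sweeps: the 2025 panel wins 2 of 3 groups, the external panel wins 1. The 2025 panel wins overall but not every group — no Simpson reversal.

No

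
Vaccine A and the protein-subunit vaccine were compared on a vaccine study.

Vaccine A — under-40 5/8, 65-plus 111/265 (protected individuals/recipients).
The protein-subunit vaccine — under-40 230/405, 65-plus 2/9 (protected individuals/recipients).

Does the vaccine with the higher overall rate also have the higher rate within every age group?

Under-40: Vaccine A 5/8 = 62.5%, the protein-subunit vaccine 230/405 = 56.8% → Vaccine A
65-plus: Vaccine A 111/265 = 41.9%, the protein-subunit vaccine 2/9 = 22.2% → Vaccine A
Overall: Vaccine A 116/273 = 42.5%, the protein-subunit vaccine 232/414 = 56.0% → the protein-subunit vaccine
Vaccine A wins each age group but the protein-subunit vaccine wins overall — the comparison reverses. Vaccine A's recipients skew toward 65-plus, which has a lower base rate.

No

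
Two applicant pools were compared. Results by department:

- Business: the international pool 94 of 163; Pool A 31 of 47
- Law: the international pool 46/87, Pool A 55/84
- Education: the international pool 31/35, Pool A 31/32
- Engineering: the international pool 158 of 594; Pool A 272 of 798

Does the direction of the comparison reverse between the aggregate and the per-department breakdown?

Business: the international pool 94/163 = 57.7%, Pool A 31/47 = 66.0% → Pool A
Law: the international pool 46/87 = 52.9%, Pool A 55/84 = 65.5% → Pool A
Education: the international pool 31/35 = 88.6%, Pool A 31/32 = 96.9% → Pool A
Engineering: the international pool 158/594 = 26.6%, Pool A 272/798 = 34.1% → Pool A
Overall: the international pool 329/879 = 37.4%, Pool A 389/961 = 40.5% → Pool A
Pool A wins overall and in every department group — no reversal.

No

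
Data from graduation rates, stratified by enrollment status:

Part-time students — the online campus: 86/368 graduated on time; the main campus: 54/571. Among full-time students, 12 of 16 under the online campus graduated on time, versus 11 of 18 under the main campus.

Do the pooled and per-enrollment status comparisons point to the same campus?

Yes

Part-time: the online campus 86/368 = 23.4%, the main campus 54/571 = 9.5% → the online campus
Full-time: the online campus 12/16 = 75.0%, the main campus 11/18 = 61.1% → the online campus
Overall: the online campus 98/384 = 25.5%, the main campus 65/589 = 11.0% → the online campus
The online campus wins overall and in every enrollment group — no reversal.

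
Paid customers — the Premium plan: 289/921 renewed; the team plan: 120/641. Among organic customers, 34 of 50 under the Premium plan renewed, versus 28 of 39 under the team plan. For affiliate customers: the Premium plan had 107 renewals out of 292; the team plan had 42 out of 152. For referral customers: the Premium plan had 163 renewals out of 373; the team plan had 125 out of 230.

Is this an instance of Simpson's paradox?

Paid: the Premium plan 289/921 = 31.4%, the team plan 120/641 = 18.7% → the Premium plan
Organic: the Premium plan 34/50 = 68.0%, the team plan 28/39 = 71.8% → the team plan
Affiliate: the Premium plan 107/292 = 36.6%, the team plan 42/152 = 27.6% → the Premium plan
Referral: the Premium plan 163/373 = 43.7%, the team plan 125/230 = 54.3% → the team plan
Overall: the Premium plan 593/1636 = 36.2%, the team plan 315/1062 = 29.7% → the Premium plan
Neither sweeps: the Premium plan wins 2 of 4 groups, the team plan wins 2. The Premium plan wins overall but not every group — no Simpson reversal.

No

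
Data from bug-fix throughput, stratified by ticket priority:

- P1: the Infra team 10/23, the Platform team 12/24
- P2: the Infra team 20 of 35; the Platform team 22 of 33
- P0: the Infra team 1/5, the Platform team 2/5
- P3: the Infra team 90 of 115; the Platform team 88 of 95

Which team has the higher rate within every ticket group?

P1: the Infra team 10/23 = 43.5%, the Platform team 12/24 = 50.0% → the Platform team
P2: the Infra team 20/35 = 57.1%, the Platform team 22/33 = 66.7% → the Platform team
P0: the Infra team 1/5 = 20.0%, the Platform team 2/5 = 40.0% → the Platform team
P3: the Infra team 90/115 = 78.3%, the Platform team 88/95 = 92.6% → the Platform team
The Platform team has the higher rate in all 4 groups.

the Platform team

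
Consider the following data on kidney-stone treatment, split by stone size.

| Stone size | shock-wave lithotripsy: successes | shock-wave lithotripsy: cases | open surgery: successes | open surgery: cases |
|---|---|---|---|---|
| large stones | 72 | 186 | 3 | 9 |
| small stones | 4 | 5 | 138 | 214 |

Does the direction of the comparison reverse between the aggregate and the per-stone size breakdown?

Yes

Large stones: shock-wave lithotripsy 72/186 = 38.7%, open surgery 3/9 = 33.3% → shock-wave lithotripsy
Small stones: shock-wave lithotripsy 4/5 = 80.0%, open surgery 138/214 = 64.5% → shock-wave lithotripsy
Overall: shock-wave lithotripsy 76/191 = 39.8%, open surgery 141/223 = 63.2% → open surgery
Shock-wave lithotripsy wins each stone group but open surgery wins overall — the comparison reverses. Shock-wave lithotripsy's cases skew toward large stones, which has a lower base rate.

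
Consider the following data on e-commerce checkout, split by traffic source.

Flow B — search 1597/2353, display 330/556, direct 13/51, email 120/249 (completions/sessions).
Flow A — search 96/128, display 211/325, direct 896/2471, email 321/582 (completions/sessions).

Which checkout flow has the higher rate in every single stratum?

Flow A

Search: Flow B 1597/2353 = 67.9%, Flow A 96/128 = 75.0% → Flow A
Display: Flow B 330/556 = 59.4%, Flow A 211/325 = 64.9% → Flow A
Direct: Flow B 13/51 = 25.5%, Flow A 896/2471 = 36.3% → Flow A
Email: Flow B 120/249 = 48.2%, Flow A 321/582 = 55.2% → Flow A
Flow A has the higher rate in all 4 groups.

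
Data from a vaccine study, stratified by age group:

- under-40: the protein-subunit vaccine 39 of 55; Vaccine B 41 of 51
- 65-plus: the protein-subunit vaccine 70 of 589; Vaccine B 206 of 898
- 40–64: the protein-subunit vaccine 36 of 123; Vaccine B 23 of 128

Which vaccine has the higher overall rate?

Vaccine B

Under-40: the protein-subunit vaccine 39/55 = 70.9%, Vaccine B 41/51 = 80.4% → Vaccine B
65-plus: the protein-subunit vaccine 70/589 = 11.9%, Vaccine B 206/898 = 22.9% → Vaccine B
40–64: the protein-subunit vaccine 36/123 = 29.3%, Vaccine B 23/128 = 18.0% → the protein-subunit vaccine
Overall: the protein-subunit vaccine 145/767 = 18.9%, Vaccine B 270/1077 = 25.1% → Vaccine B
(Neither sweeps every age group, but Vaccine B has the higher pooled rate.)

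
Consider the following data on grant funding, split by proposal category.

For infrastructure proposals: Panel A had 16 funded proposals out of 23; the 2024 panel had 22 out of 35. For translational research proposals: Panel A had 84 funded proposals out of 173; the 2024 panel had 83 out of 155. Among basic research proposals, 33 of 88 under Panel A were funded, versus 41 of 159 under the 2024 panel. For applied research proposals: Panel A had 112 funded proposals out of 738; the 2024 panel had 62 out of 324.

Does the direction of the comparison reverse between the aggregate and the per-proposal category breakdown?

Infrastructure: Panel A 16/23 = 69.6%, the 2024 panel 22/35 = 62.9% → Panel A
Translational research: Panel A 84/173 = 48.6%, the 2024 panel 83/155 = 53.5% → the 2024 panel
Basic research: Panel A 33/88 = 37.5%, the 2024 panel 41/159 = 25.8% → Panel A
Applied research: Panel A 112/738 = 15.2%, the 2024 panel 62/324 = 19.1% → the 2024 panel
Overall: Panel A 245/1022 = 24.0%, the 2024 panel 208/673 = 30.9% → the 2024 panel
Neither sweeps: Panel A wins 2 of 4 groups, the 2024 panel wins 2. The 2024 panel wins overall but not every group — no Simpson reversal.

No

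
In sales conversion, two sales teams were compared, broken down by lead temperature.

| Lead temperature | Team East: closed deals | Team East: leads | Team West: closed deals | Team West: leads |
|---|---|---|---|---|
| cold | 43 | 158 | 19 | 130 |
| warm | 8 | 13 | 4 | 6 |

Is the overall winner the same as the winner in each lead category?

Cold: Team East 43/158 = 27.2%, Team West 19/130 = 14.6% → Team East
Warm: Team East 8/13 = 61.5%, Team West 4/6 = 66.7% → Team West
Overall: Team East 51/171 = 29.8%, Team West 23/136 = 16.9% → Team East
Neither sweeps: Team East wins 1 of 2 groups, Team West wins 1. Team East wins overall but not every group — no Simpson reversal.

No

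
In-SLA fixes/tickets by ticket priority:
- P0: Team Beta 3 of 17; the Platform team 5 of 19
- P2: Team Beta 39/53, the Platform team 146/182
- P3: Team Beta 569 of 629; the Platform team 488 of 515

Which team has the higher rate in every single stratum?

P0: Team Beta 3/17 = 17.6%, the Platform team 5/19 = 26.3% → the Platform team
P2: Team Beta 39/53 = 73.6%, the Platform team 146/182 = 80.2% → the Platform team
P3: Team Beta 569/629 = 90.5%, the Platform team 488/515 = 94.8% → the Platform team
The Platform team has the higher rate in all 3 groups.

the Platform team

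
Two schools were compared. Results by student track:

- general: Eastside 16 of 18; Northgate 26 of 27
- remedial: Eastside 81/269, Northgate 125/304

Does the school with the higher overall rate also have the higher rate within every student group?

Yes

General: Eastside 16/18 = 88.9%, Northgate 26/27 = 96.3% → Northgate
Remedial: Eastside 81/269 = 30.1%, Northgate 125/304 = 41.1% → Northgate
Overall: Eastside 97/287 = 33.8%, Northgate 151/331 = 45.6% → Northgate
Northgate wins overall and in every student group — no reversal.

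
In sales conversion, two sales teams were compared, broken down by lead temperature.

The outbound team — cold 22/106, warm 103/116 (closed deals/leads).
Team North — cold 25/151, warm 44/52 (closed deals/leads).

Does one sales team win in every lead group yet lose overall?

Cold: the outbound team 22/106 = 20.8%, Team North 25/151 = 16.6% → the outbound team
Warm: the outbound team 103/116 = 88.8%, Team North 44/52 = 84.6% → the outbound team
Overall: the outbound team 125/222 = 56.3%, Team North 69/203 = 34.0% → the outbound team
The outbound team wins overall and in every lead group — no reversal.

No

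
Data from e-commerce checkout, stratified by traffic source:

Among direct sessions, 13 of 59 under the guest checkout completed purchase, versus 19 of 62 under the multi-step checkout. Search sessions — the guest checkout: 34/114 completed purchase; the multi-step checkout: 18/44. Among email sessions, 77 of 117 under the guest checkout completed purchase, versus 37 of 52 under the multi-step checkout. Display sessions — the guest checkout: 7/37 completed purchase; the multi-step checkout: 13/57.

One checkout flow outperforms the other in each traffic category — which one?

Direct: the guest checkout 13/59 = 22.0%, the multi-step checkout 19/62 = 30.6% → the multi-step checkout
Search: the guest checkout 34/114 = 29.8%, the multi-step checkout 18/44 = 40.9% → the multi-step checkout
Email: the guest checkout 77/117 = 65.8%, the multi-step checkout 37/52 = 71.2% → the multi-step checkout
Display: the guest checkout 7/37 = 18.9%, the multi-step checkout 13/57 = 22.8% → the multi-step checkout
The multi-step checkout has the higher rate in all 4 groups.

the multi-step checkout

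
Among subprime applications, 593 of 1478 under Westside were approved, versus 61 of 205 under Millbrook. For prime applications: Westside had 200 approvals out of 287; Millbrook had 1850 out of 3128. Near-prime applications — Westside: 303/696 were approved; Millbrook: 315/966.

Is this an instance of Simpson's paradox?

Subprime: Westside 593/1478 = 40.1%, Millbrook 61/205 = 29.8% → Westside
Prime: Westside 200/287 = 69.7%, Millbrook 1850/3128 = 59.1% → Westside
Near-prime: Westside 303/696 = 43.5%, Millbrook 315/966 = 32.6% → Westside
Overall: Westside 1096/2461 = 44.5%, Millbrook 2226/4299 = 51.8% → Millbrook
Westside wins each credit group but Millbrook wins overall — the comparison reverses. Westside's applications skew toward subprime, which has a lower base rate.

Yes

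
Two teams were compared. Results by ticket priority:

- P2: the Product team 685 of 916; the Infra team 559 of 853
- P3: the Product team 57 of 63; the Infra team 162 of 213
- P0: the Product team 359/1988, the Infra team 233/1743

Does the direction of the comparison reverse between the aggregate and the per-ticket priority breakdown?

No

P2: the Product team 685/916 = 74.8%, the Infra team 559/853 = 65.5% → the Product team
P3: the Product team 57/63 = 90.5%, the Infra team 162/213 = 76.1% → the Product team
P0: the Product team 359/1988 = 18.1%, the Infra team 233/1743 = 13.4% → the Product team
Overall: the Product team 1101/2967 = 37.1%, the Infra team 954/2809 = 34.0% → the Product team
The Product team wins overall and in every ticket group — no reversal.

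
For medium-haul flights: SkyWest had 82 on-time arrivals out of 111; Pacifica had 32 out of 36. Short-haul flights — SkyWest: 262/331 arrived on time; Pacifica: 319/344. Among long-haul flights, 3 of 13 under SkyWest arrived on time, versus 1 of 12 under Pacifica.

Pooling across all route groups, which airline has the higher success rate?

Medium-haul: SkyWest 82/111 = 73.9%, Pacifica 32/36 = 88.9% → Pacifica
Short-haul: SkyWest 262/331 = 79.2%, Pacifica 319/344 = 92.7% → Pacifica
Long-haul: SkyWest 3/13 = 23.1%, Pacifica 1/12 = 8.3% → SkyWest
Overall: SkyWest 347/455 = 76.3%, Pacifica 352/392 = 89.8% → Pacifica
(Neither sweeps every route group, but Pacifica has the higher pooled rate.)

Pacifica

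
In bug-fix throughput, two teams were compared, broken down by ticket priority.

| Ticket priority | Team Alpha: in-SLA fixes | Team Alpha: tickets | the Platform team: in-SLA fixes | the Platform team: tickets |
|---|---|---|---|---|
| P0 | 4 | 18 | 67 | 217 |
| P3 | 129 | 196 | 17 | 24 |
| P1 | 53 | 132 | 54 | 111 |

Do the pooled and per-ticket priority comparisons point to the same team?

P0: Team Alpha 4/18 = 22.2%, the Platform team 67/217 = 30.9% → the Platform team
P3: Team Alpha 129/196 = 65.8%, the Platform team 17/24 = 70.8% → the Platform team
P1: Team Alpha 53/132 = 40.2%, the Platform team 54/111 = 48.6% → the Platform team
Overall: Team Alpha 186/346 = 53.8%, the Platform team 138/352 = 39.2% → Team Alpha
The Platform team wins each ticket group but Team Alpha wins overall — the comparison reverses. The Platform team's tickets skew toward P0, which has a lower base rate.

No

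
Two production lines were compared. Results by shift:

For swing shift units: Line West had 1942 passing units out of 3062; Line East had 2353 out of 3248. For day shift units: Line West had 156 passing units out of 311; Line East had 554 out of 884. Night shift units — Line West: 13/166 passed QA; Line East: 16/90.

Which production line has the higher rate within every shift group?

Line East

Swing shift: Line West 1942/3062 = 63.4%, Line East 2353/3248 = 72.4% → Line East
Day shift: Line West 156/311 = 50.2%, Line East 554/884 = 62.7% → Line East
Night shift: Line West 13/166 = 7.8%, Line East 16/90 = 17.8% → Line East
Line East has the higher rate in all 3 groups.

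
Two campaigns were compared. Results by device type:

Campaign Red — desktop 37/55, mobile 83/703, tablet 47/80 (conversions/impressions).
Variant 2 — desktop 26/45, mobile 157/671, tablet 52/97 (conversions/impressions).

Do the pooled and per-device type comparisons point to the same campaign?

No

Desktop: Campaign Red 37/55 = 67.3%, Variant 2 26/45 = 57.8% → Campaign Red
Mobile: Campaign Red 83/703 = 11.8%, Variant 2 157/671 = 23.4% → Variant 2
Tablet: Campaign Red 47/80 = 58.8%, Variant 2 52/97 = 53.6% → Campaign Red
Overall: Campaign Red 167/838 = 19.9%, Variant 2 235/813 = 28.9% → Variant 2
Neither sweeps: Campaign Red wins 2 of 3 groups, Variant 2 wins 1. Variant 2 wins overall but not every group — no Simpson reversal.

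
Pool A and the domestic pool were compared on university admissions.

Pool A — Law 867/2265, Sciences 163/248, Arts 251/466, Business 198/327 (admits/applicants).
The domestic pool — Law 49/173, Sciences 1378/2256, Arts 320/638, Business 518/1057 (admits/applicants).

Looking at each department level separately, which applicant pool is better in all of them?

Law: Pool A 867/2265 = 38.3%, the domestic pool 49/173 = 28.3% → Pool A
Sciences: Pool A 163/248 = 65.7%, the domestic pool 1378/2256 = 61.1% → Pool A
Arts: Pool A 251/466 = 53.9%, the domestic pool 320/638 = 50.2% → Pool A
Business: Pool A 198/327 = 60.6%, the domestic pool 518/1057 = 49.0% → Pool A
Pool A has the higher rate in all 4 groups.

Pool A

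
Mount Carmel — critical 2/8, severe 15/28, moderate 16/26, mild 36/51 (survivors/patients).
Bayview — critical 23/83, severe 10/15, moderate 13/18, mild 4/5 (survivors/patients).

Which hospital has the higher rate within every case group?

Bayview

Critical: Mount Carmel 2/8 = 25.0%, Bayview 23/83 = 27.7% → Bayview
Severe: Mount Carmel 15/28 = 53.6%, Bayview 10/15 = 66.7% → Bayview
Moderate: Mount Carmel 16/26 = 61.5%, Bayview 13/18 = 72.2% → Bayview
Mild: Mount Carmel 36/51 = 70.6%, Bayview 4/5 = 80.0% → Bayview
Bayview has the higher rate in all 4 groups.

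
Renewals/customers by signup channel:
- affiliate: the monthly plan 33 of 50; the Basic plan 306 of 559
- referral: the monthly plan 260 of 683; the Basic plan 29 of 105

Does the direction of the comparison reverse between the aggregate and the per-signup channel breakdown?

Yes

Affiliate: the monthly plan 33/50 = 66.0%, the Basic plan 306/559 = 54.7% → the monthly plan
Referral: the monthly plan 260/683 = 38.1%, the Basic plan 29/105 = 27.6% → the monthly plan
Overall: the monthly plan 293/733 = 40.0%, the Basic plan 335/664 = 50.5% → the Basic plan
The monthly plan wins each signup group but the Basic plan wins overall — the comparison reverses. The monthly plan's customers skew toward referral, which has a lower base rate.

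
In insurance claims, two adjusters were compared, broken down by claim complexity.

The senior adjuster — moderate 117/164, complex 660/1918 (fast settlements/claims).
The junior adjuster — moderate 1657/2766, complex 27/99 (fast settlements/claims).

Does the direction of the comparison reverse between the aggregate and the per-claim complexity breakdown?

Yes

Moderate: the senior adjuster 117/164 = 71.3%, the junior adjuster 1657/2766 = 59.9% → the senior adjuster
Complex: the senior adjuster 660/1918 = 34.4%, the junior adjuster 27/99 = 27.3% → the senior adjuster
Overall: the senior adjuster 777/2082 = 37.3%, the junior adjuster 1684/2865 = 58.8% → the junior adjuster
The senior adjuster wins each claim group but the junior adjuster wins overall — the comparison reverses. The senior adjuster's claims skew toward complex, which has a lower base rate.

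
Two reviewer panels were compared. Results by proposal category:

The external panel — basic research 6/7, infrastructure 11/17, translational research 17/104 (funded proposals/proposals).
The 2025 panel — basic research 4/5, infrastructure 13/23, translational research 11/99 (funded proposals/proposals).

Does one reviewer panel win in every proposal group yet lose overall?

No

Basic research: the external panel 6/7 = 85.7%, the 2025 panel 4/5 = 80.0% → the external panel
Infrastructure: the external panel 11/17 = 64.7%, the 2025 panel 13/23 = 56.5% → the external panel
Translational research: the external panel 17/104 = 16.3%, the 2025 panel 11/99 = 11.1% → the external panel
Overall: the external panel 34/128 = 26.6%, the 2025 panel 28/127 = 22.0% → the external panel
The external panel wins overall and in every proposal group — no reversal.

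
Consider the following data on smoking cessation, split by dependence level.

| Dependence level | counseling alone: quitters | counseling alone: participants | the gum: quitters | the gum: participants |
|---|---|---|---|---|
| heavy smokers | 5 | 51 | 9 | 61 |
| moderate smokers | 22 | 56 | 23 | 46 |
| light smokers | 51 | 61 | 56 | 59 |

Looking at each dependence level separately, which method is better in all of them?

Heavy smokers: counseling alone 5/51 = 9.8%, the gum 9/61 = 14.8% → the gum
Moderate smokers: counseling alone 22/56 = 39.3%, the gum 23/46 = 50.0% → the gum
Light smokers: counseling alone 51/61 = 83.6%, the gum 56/59 = 94.9% → the gum
The gum has the higher rate in all 3 groups.

the gum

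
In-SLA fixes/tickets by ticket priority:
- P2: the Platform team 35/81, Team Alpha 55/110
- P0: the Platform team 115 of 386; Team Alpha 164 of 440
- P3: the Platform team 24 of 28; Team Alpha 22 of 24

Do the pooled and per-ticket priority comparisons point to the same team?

Yes

P2: the Platform team 35/81 = 43.2%, Team Alpha 55/110 = 50.0% → Team Alpha
P0: the Platform team 115/386 = 29.8%, Team Alpha 164/440 = 37.3% → Team Alpha
P3: the Platform team 24/28 = 85.7%, Team Alpha 22/24 = 91.7% → Team Alpha
Overall: the Platform team 174/495 = 35.2%, Team Alpha 241/574 = 42.0% → Team Alpha
Team Alpha wins overall and in every ticket group — no reversal.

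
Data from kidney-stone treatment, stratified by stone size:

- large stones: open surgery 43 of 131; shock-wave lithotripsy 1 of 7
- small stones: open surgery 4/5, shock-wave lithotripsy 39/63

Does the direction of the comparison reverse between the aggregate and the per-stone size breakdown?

Yes

Large stones: open surgery 43/131 = 32.8%, shock-wave lithotripsy 1/7 = 14.3% → open surgery
Small stones: open surgery 4/5 = 80.0%, shock-wave lithotripsy 39/63 = 61.9% → open surgery
Overall: open surgery 47/136 = 34.6%, shock-wave lithotripsy 40/70 = 57.1% → shock-wave lithotripsy
Open surgery wins each stone group but shock-wave lithotripsy wins overall — the comparison reverses. Open surgery's cases skew toward large stones, which has a lower base rate.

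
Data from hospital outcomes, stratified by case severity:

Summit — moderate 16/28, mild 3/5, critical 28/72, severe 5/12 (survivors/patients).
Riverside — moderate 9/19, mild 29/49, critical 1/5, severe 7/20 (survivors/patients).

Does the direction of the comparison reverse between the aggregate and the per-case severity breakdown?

Moderate: Summit 16/28 = 57.1%, Riverside 9/19 = 47.4% → Summit
Mild: Summit 3/5 = 60.0%, Riverside 29/49 = 59.2% → Summit
Critical: Summit 28/72 = 38.9%, Riverside 1/5 = 20.0% → Summit
Severe: Summit 5/12 = 41.7%, Riverside 7/20 = 35.0% → Summit
Overall: Summit 52/117 = 44.4%, Riverside 46/93 = 49.5% → Riverside
Summit wins each case group but Riverside wins overall — the comparison reverses. Summit's patients skew toward critical, which has a lower base rate.

Yes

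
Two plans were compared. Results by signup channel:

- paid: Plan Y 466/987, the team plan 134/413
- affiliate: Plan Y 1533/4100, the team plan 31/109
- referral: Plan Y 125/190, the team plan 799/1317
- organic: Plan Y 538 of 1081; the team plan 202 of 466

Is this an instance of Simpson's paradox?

Paid: Plan Y 466/987 = 47.2%, the team plan 134/413 = 32.4% → Plan Y
Affiliate: Plan Y 1533/4100 = 37.4%, the team plan 31/109 = 28.4% → Plan Y
Referral: Plan Y 125/190 = 65.8%, the team plan 799/1317 = 60.7% → Plan Y
Organic: Plan Y 538/1081 = 49.8%, the team plan 202/466 = 43.3% → Plan Y
Overall: Plan Y 2662/6358 = 41.9%, the team plan 1166/2305 = 50.6% → the team plan
Plan Y wins each signup group but the team plan wins overall — the comparison reverses. Plan Y's customers skew toward affiliate, which has a lower base rate.

Yes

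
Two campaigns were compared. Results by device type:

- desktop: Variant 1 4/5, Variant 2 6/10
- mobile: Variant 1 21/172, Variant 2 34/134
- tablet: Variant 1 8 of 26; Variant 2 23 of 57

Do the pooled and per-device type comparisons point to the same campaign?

Desktop: Variant 1 4/5 = 80.0%, Variant 2 6/10 = 60.0% → Variant 1
Mobile: Variant 1 21/172 = 12.2%, Variant 2 34/134 = 25.4% → Variant 2
Tablet: Variant 1 8/26 = 30.8%, Variant 2 23/57 = 40.4% → Variant 2
Overall: Variant 1 33/203 = 16.3%, Variant 2 63/201 = 31.3% → Variant 2
Neither sweeps: Variant 1 wins 1 of 3 groups, Variant 2 wins 2. Variant 2 wins overall but not every group — no Simpson reversal.

No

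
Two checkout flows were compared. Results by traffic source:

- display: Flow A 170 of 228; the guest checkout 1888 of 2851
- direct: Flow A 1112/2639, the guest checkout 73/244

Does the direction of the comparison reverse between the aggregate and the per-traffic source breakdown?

Display: Flow A 170/228 = 74.6%, the guest checkout 1888/2851 = 66.2% → Flow A
Direct: Flow A 1112/2639 = 42.1%, the guest checkout 73/244 = 29.9% → Flow A
Overall: Flow A 1282/2867 = 44.7%, the guest checkout 1961/3095 = 63.4% → the guest checkout
Flow A wins each traffic group but the guest checkout wins overall — the comparison reverses. Flow A's sessions skew toward direct, which has a lower base rate.

Yes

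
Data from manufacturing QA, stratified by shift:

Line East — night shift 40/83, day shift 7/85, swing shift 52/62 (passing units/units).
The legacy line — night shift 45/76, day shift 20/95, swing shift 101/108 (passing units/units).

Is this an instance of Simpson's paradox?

No

Night shift: Line East 40/83 = 48.2%, the legacy line 45/76 = 59.2% → the legacy line
Day shift: Line East 7/85 = 8.2%, the legacy line 20/95 = 21.1% → the legacy line
Swing shift: Line East 52/62 = 83.9%, the legacy line 101/108 = 93.5% → the legacy line
Overall: Line East 99/230 = 43.0%, the legacy line 166/279 = 59.5% → the legacy line
The legacy line wins overall and in every shift group — no reversal.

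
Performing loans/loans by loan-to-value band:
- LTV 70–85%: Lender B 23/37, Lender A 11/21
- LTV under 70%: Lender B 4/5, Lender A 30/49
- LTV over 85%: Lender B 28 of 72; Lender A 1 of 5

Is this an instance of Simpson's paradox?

LTV 70–85%: Lender B 23/37 = 62.2%, Lender A 11/21 = 52.4% → Lender B
LTV under 70%: Lender B 4/5 = 80.0%, Lender A 30/49 = 61.2% → Lender B
LTV over 85%: Lender B 28/72 = 38.9%, Lender A 1/5 = 20.0% → Lender B
Overall: Lender B 55/114 = 48.2%, Lender A 42/75 = 56.0% → Lender A
Lender B wins each loan-to-value group but Lender A wins overall — the comparison reverses. Lender B's loans skew toward LTV over 85%, which has a lower base rate.

Yes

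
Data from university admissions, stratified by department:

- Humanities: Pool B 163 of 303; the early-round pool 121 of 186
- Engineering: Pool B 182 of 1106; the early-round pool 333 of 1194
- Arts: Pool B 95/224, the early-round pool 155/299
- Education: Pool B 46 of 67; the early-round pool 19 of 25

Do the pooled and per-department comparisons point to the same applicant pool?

Yes

Humanities: Pool B 163/303 = 53.8%, the early-round pool 121/186 = 65.1% → the early-round pool
Engineering: Pool B 182/1106 = 16.5%, the early-round pool 333/1194 = 27.9% → the early-round pool
Arts: Pool B 95/224 = 42.4%, the early-round pool 155/299 = 51.8% → the early-round pool
Education: Pool B 46/67 = 68.7%, the early-round pool 19/25 = 76.0% → the early-round pool
Overall: Pool B 486/1700 = 28.6%, the early-round pool 628/1704 = 36.9% → the early-round pool
The early-round pool wins overall and in every department group — no reversal.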